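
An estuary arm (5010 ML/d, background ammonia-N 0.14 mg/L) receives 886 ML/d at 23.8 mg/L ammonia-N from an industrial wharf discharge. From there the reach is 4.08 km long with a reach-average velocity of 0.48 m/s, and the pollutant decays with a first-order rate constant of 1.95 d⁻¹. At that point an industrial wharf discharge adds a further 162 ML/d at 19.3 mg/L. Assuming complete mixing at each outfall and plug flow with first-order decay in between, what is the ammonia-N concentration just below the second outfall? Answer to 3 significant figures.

Conservation of mass: C = (5010·0.1400 + 886.0·23.80) / 5896 = 21790/5896 = 3.695 mg/L; combined flow 5896 ML/d.
Travel time t = 4.08·1000 / 0.48 = 8500 s = 2.361 h.
Decay over the reach: 3.695·exp(−kt) = 3.695·0.8254 = 3.050 mg/L.
At the second outfall, C = (5896·3.050 + 162.0·19.30) / (5896 + 162.0) = 3.485 mg/L.

3.48 mg/L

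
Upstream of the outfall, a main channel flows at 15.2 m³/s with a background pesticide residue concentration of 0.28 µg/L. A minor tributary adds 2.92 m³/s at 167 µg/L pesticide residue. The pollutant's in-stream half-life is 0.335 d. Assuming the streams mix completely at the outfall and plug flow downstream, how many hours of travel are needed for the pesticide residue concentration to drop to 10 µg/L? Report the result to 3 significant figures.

11.6 h

After mixing, C = (15.20·0.2800 + 2.920·167.0) / 18.12 = 491.9/18.12 = 27.15 µg/L.
Half-life 0.335 d → k = ln 2 / 0.335 = 2.069 d⁻¹.
27.15·exp(−k·t) = 10 → t = ln(27.15/10)/k = 41700 s = 11.58 h.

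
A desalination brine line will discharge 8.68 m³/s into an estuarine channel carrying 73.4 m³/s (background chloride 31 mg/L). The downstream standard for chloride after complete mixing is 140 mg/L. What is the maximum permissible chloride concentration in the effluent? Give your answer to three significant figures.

1060 mg/L

At the limit, (Qr·Cr + Qe·Cₑ)/(Qr + Qe) = 140:
Cₑ = (82.08·140 − 73.40·31.00) / 8.680 = 1062 mg/L.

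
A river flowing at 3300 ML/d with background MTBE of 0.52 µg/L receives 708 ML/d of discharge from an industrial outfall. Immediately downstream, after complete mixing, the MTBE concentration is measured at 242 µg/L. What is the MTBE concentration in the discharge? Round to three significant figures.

1370 µg/L

Mass balance: 3300·0.5200 + 708.0·Cₑ = 4008·242.0
→ Cₑ = (4008·242.0 − 3300·0.5200) / 708.0 = 1368 µg/L.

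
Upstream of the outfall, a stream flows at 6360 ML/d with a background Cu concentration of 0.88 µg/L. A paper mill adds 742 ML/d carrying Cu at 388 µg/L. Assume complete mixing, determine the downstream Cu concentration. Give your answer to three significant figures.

Flow-weighted average: C = (6360·0.8800 + 742.0·388.0) / 7102 = 293500/7102 = 41.33 µg/L.

41.3 µg/L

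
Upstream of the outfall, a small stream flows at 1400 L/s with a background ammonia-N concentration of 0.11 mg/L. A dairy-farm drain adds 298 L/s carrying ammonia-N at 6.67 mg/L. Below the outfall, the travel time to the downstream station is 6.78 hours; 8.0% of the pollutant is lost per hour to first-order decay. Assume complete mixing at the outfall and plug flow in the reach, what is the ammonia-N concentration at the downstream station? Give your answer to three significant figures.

0.717 mg/L

Flow-weighted average: C = (1400·0.1100 + 298.0·6.670) / 1698 = 2142/1698 = 1.261 mg/L.
8.0%/h lost → k = −ln(1 − 0.08) = 0.08338 h⁻¹.
After decay, C = 1.261 × e^(−kt) = 1.261 × 0.5682 = 0.7166 mg/L.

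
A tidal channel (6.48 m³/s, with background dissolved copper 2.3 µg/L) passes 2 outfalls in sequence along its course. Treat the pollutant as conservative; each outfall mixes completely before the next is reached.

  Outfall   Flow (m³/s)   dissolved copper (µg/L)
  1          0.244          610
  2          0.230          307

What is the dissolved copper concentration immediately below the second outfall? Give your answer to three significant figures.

Below outfall 1: Q → 6.724 m³/s, C = (6.480·2.300 + 0.2440·610.0)/6.724 = 24.35 µg/L.
Below outfall 2: Q → 6.954 m³/s, C = (6.724·24.35 + 0.2300·307.0)/6.954 = 33.70 µg/L.

33.7 µg/L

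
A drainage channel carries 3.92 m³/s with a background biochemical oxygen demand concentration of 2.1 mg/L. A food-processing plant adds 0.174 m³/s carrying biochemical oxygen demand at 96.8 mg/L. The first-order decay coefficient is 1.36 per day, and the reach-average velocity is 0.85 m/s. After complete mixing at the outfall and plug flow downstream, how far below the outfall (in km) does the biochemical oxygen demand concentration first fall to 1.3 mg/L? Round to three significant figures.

Mass balance: C = (3.920·2.100 + 0.1740·96.80) / 4.094 = 25.08/4.094 = 6.125 mg/L.
Set 6.125·exp(−k·t) = 1.3 → t = ln(6.125/1.3)/k = 98470 s = 27.35 h.
Distance = v·t = 0.85·98470 = 83700 m = 83.70 km.

83.7 km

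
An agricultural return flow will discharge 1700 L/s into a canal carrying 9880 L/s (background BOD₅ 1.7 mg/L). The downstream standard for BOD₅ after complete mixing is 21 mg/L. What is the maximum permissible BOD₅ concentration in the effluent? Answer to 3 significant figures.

133 mg/L

At the limit, (Qr·Cr + Qe·Cₑ)/(Qr + Qe) = 21:
Cₑ = (11580·21 − 9880·1.700) / 1700 = 133.2 mg/L.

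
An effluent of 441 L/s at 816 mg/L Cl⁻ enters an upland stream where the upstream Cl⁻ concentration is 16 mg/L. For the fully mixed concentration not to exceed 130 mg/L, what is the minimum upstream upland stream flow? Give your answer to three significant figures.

Set C_mix = 130: (Q·16.00 + 441.0·816.0) / (Q + 441.0) = 130
→ Q = 441.0·(816.0 − 130)/(130 − 16.00) = 2654 L/s.

2650 L/s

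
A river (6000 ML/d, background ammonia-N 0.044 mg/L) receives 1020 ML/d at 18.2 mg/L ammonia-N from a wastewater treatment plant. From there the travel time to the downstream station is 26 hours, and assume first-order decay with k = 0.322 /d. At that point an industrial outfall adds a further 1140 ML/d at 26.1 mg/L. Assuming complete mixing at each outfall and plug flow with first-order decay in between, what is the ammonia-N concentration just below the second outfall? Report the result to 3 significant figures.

5.27 mg/L

Mixed concentration C = ΣQC/ΣQ = (6000·0.04400 + 1020·18.20) / 7020 = 18830/7020 = 2.682 mg/L; combined flow 7020 ML/d.
After decay, C = 2.682 × e^(−kt) = 2.682 × 0.7055 = 1.892 mg/L.
At the second outfall, C = (7020·1.892 + 1140·26.10) / (7020 + 1140) = 5.274 mg/L.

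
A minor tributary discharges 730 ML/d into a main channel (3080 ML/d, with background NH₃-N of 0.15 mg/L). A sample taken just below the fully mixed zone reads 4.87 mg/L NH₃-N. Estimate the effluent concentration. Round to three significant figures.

24.8 mg/L

Mass balance: 3080·0.1500 + 730.0·Cₑ = 3810·4.870
→ Cₑ = (3810·4.870 − 3080·0.1500) / 730.0 = 24.78 mg/L.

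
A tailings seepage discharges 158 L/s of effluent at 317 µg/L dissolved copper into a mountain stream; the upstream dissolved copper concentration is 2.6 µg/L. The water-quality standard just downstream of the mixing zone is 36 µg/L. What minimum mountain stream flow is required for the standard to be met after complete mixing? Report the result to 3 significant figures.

1330 L/s

Set C_mix = 36: (Q·2.600 + 158.0·317.0) / (Q + 158.0) = 36
→ Q = 158.0·(317.0 − 36)/(36 − 2.600) = 1329 L/s.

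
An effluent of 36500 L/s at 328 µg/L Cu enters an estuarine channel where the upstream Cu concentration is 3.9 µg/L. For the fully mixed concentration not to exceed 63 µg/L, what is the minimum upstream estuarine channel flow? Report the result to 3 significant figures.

Set C_mix = 63: (Q·3.900 + 36500·328.0) / (Q + 36500) = 63
→ Q = 36500·(328.0 − 63)/(63 − 3.900) = 163700 L/s.

164000 L/s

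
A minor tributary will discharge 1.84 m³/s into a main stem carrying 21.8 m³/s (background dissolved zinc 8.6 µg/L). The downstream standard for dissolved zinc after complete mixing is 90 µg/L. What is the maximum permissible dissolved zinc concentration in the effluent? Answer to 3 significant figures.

At the limit, (Qr·Cr + Qe·Cₑ)/(Qr + Qe) = 90:
Cₑ = (23.64·90 − 21.80·8.600) / 1.840 = 1054 µg/L.

1050 µg/L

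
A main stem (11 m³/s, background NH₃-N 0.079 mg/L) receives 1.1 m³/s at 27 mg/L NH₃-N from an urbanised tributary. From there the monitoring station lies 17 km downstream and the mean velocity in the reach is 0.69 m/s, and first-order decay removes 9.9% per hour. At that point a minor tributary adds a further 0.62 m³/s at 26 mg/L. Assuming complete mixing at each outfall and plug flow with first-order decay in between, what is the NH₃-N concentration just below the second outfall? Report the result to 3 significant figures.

Mixed concentration C = ΣQC/ΣQ = (11.00·0.07900 + 1.100·27.00) / 12.10 = 30.57/12.10 = 2.526 mg/L; combined flow 12.10 m³/s.
Travel time t = 17·1000 / 0.69 = 24640 s = 6.844 h.
9.9%/h lost → k = −ln(1 − 0.099) = 0.1043 h⁻¹.
After decay, C = 2.526 × e^(−kt) = 2.526 × 0.4899 = 1.238 mg/L.
At the second outfall, C = (12.10·1.238 + 0.6200·26.00) / (12.10 + 0.6200) = 2.445 mg/L.

2.44 mg/L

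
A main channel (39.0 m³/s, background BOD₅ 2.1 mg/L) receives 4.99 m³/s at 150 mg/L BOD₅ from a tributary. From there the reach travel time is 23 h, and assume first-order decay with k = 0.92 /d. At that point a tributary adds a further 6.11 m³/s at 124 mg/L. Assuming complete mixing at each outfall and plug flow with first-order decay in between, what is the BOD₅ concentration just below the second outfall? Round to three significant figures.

22.0 mg/L

Flow-weighted average: C = (39.00·2.100 + 4.990·150.0) / 43.99 = 830.4/43.99 = 18.88 mg/L; combined flow 43.99 m³/s.
First-order decay: C = 18.88·exp(−k·t) = 18.88·0.4141 = 7.817 mg/L.
At the second outfall, C = (43.99·7.817 + 6.110·124.0) / (43.99 + 6.110) = 21.99 mg/L.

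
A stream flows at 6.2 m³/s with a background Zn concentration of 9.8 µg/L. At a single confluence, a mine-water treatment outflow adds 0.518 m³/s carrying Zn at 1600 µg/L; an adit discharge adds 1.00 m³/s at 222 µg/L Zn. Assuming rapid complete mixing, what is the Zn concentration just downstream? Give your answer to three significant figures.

144 µg/L

Mass balance: C = (6.200·9.800 + 0.5180·1600 + 1.000·222.0) / 7.718 = 1112/7.718 = 144.0 µg/L.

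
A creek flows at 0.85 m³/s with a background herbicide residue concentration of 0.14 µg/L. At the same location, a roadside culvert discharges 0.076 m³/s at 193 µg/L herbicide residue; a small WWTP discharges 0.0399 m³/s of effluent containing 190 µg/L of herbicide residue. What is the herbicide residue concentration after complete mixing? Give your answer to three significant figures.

23.2 µg/L

Conservation of mass: C = (0.8500·0.1400 + 0.07600·193.0 + 0.03990·190.0) / 0.9659 = 22.37/0.9659 = 23.16 µg/L.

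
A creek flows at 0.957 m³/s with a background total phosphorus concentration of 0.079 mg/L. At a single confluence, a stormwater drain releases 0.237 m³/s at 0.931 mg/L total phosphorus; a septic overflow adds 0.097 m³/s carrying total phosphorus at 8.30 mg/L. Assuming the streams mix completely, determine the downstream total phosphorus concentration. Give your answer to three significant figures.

0.853 mg/L

Mass balance: C = (0.9570·0.07900 + 0.2370·0.9310 + 0.09700·8.300) / 1.291 = 1.101/1.291 = 0.8531 mg/L.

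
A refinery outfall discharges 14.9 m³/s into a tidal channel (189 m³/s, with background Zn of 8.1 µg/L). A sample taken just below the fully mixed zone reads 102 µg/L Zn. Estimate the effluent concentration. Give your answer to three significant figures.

Mass balance: 189.0·8.100 + 14.90·Cₑ = 203.9·102.0
→ Cₑ = (203.9·102.0 − 189.0·8.100) / 14.90 = 1293 µg/L.

1290 µg/L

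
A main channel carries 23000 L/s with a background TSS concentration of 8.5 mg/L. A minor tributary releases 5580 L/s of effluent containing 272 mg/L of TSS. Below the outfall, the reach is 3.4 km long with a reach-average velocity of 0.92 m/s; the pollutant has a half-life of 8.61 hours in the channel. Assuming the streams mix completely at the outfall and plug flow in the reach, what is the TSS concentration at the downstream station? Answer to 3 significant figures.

After mixing, C = (23000·8.500 + 5580·272.0) / 28580 = 1713000/28580 = 59.95 mg/L.
Travel time t = 3.4·1000 / 0.92 = 3696 s = 1.027 h.
Half-life 8.61 h → k = ln 2 / 8.61 = 0.08050 h⁻¹ = 1.932 d⁻¹.
First-order decay: C = 59.95·exp(−k·t) = 59.95·0.9207 = 55.19 mg/L.

55.2 mg/L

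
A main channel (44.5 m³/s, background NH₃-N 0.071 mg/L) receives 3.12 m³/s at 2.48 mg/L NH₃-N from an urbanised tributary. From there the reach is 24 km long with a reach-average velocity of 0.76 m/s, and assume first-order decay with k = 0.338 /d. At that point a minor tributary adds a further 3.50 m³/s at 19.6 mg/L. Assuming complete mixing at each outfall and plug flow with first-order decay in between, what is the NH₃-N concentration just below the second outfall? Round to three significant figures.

Mass balance: C = (44.50·0.07100 + 3.120·2.480) / 47.62 = 10.90/47.62 = 0.2288 mg/L; combined flow 47.62 m³/s.
Travel time t = 24·1000 / 0.76 = 31580 s = 8.772 h.
First-order decay: C = 0.2288·exp(−k·t) = 0.2288·0.8838 = 0.2022 mg/L.
At the second outfall, C = (47.62·0.2022 + 3.500·19.60) / (47.62 + 3.500) = 1.530 mg/L.

1.53 mg/L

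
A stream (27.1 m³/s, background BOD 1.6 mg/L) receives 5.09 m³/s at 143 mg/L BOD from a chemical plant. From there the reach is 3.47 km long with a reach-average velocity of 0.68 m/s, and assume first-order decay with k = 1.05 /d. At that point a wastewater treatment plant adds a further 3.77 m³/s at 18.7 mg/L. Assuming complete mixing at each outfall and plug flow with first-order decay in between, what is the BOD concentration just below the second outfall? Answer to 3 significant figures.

After mixing, C = (27.10·1.600 + 5.090·143.0) / 32.19 = 771.2/32.19 = 23.96 mg/L; combined flow 32.19 m³/s.
Travel time t = 3.47·1000 / 0.68 = 5103 s = 1.417 h.
Applying C = C₀e^(−kt): 23.96 × 0.9399 = 22.52 mg/L.
Second outfall: C = (32.19·22.52 + 3.770·18.70)/35.96 = 22.12 mg/L.

22.1 mg/L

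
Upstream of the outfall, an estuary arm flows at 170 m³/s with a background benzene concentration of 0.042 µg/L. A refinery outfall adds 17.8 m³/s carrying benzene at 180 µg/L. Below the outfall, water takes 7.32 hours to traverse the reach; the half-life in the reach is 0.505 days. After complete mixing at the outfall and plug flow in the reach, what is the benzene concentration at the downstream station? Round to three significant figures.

11.3 µg/L

Mixed concentration C = ΣQC/ΣQ = (170.0·0.04200 + 17.80·180.0) / 187.8 = 3211/187.8 = 17.10 µg/L.
Half-life 0.505 d → k = ln 2 / 0.505 = 1.373 d⁻¹.
Applying C = C₀e^(−kt): 17.10 × 0.6579 = 11.25 µg/L.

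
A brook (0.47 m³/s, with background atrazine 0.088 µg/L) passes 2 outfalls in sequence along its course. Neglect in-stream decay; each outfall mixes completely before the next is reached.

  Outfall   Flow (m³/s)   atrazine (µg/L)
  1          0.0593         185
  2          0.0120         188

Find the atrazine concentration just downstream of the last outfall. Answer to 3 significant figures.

24.5 µg/L

After outfall 1: Q = 0.4700 + 0.05930 = 0.5293 m³/s; C = (0.4700·0.08800 + 0.05930·185.0)/0.5293 = 20.80 µg/L.
After outfall 2: Q = 0.5293 + 0.01200 = 0.5413 m³/s; C = (0.5293·20.80 + 0.01200·188.0)/0.5413 = 24.51 µg/L.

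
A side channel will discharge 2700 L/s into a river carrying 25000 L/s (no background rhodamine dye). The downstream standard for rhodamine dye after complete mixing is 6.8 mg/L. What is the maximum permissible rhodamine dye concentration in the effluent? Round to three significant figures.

At the limit, (Qr·Cr + Qe·Cₑ)/(Qr + Qe) = 6.8:
Cₑ = (27700·6.8 − 25000·0) / 2700 = 69.76 mg/L.

69.8 mg/L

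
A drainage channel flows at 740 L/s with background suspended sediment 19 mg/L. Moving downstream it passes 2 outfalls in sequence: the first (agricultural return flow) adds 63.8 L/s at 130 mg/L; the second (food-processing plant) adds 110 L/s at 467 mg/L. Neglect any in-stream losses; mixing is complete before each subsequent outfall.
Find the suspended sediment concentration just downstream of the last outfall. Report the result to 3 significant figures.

Below outfall 1: Q → 803.8 L/s, C = (740.0·19.00 + 63.80·130.0)/803.8 = 27.81 mg/L.
Below outfall 2: Q → 913.8 L/s, C = (803.8·27.81 + 110.0·467.0)/913.8 = 80.68 mg/L.

80.7 mg/L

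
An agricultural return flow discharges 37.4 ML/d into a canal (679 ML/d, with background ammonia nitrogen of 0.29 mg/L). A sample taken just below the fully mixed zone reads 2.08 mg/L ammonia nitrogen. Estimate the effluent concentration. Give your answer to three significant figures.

Mass balance: 679.0·0.2900 + 37.40·Cₑ = 716.4·2.080
→ Cₑ = (716.4·2.080 − 679.0·0.2900) / 37.40 = 34.58 mg/L.

34.6 mg/L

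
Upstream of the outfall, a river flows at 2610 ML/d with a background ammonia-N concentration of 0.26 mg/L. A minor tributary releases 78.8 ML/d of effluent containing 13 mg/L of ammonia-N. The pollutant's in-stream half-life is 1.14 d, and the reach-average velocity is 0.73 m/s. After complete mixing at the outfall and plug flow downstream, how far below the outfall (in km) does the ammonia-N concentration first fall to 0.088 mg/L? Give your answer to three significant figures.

205 km

Flow-weighted average: C = (2610·0.2600 + 78.80·13.00) / 2689 = 1703/2689 = 0.6334 mg/L.
Half-life 1.14 d → k = ln 2 / 1.14 = 0.6080 d⁻¹.
Set 0.6334·exp(−k·t) = 0.088 → t = ln(0.6334/0.088)/k = 280500 s = 77.91 h.
Distance = v·t = 0.73·280500 = 204700 m = 204.7 km.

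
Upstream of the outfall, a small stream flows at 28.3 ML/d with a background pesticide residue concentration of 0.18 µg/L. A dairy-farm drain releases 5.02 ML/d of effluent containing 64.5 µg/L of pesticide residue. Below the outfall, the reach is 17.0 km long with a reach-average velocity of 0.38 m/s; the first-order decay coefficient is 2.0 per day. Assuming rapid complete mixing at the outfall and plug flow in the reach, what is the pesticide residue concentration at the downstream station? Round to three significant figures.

3.50 µg/L

Flow-weighted average: C = (28.30·0.1800 + 5.020·64.50) / 33.32 = 328.9/33.32 = 9.870 µg/L.
Travel time t = 17.0·1000 / 0.38 = 44740 s = 12.43 h.
Applying C = C₀e^(−kt): 9.870 × 0.3550 = 3.504 µg/L.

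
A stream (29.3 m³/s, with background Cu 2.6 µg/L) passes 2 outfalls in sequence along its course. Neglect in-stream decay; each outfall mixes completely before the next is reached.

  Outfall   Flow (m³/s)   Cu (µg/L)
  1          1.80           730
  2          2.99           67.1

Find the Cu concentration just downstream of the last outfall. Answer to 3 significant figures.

After outfall 1: Q = 29.30 + 1.800 = 31.10 m³/s; C = (29.30·2.600 + 1.800·730.0)/31.10 = 44.70 µg/L.
After outfall 2: Q = 31.10 + 2.990 = 34.09 m³/s; C = (31.10·44.70 + 2.990·67.10)/34.09 = 46.66 µg/L.

46.7 µg/L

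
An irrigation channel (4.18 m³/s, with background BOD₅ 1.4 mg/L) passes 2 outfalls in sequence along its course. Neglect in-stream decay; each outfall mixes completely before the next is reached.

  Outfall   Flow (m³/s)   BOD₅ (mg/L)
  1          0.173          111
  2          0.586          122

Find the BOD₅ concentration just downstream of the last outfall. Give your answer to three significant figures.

After outfall 1: Q = 4.180 + 0.1730 = 4.353 m³/s; C = (4.180·1.400 + 0.1730·111.0)/4.353 = 5.756 mg/L.
After outfall 2: Q = 4.353 + 0.5860 = 4.939 m³/s; C = (4.353·5.756 + 0.5860·122.0)/4.939 = 19.55 mg/L.

19.5 mg/L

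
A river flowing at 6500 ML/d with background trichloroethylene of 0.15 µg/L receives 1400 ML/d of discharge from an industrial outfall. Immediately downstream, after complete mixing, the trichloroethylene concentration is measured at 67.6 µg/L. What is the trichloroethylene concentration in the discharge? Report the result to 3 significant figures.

Mass balance: 6500·0.1500 + 1400·Cₑ = 7900·67.60
→ Cₑ = (7900·67.60 − 6500·0.1500) / 1400 = 380.8 µg/L.

381 µg/L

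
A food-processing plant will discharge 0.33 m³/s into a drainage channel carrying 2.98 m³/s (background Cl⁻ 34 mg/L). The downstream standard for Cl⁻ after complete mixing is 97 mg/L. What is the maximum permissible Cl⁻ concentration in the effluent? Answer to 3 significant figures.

666 mg/L

At the limit, (Qr·Cr + Qe·Cₑ)/(Qr + Qe) = 97:
Cₑ = (3.310·97 − 2.980·34.00) / 0.3300 = 665.9 mg/L.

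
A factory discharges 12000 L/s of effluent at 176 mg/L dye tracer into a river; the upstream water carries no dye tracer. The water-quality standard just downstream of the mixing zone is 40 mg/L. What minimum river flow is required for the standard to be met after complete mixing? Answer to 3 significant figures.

40800 L/s

Set C_mix = 40: (Q·0 + 12000·176.0) / (Q + 12000) = 40
→ Q = 12000·(176.0 − 40)/(40 − 0) = 40800 L/s.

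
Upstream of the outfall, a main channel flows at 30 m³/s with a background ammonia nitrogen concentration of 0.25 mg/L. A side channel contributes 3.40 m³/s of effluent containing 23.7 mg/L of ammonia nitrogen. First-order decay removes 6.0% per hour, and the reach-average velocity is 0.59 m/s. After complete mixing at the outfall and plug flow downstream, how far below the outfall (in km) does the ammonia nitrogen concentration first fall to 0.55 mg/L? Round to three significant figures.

Mixed concentration C = ΣQC/ΣQ = (30.00·0.2500 + 3.400·23.70) / 33.40 = 88.08/33.40 = 2.637 mg/L.
6.0%/h lost → k = −ln(1 − 0.06) = 0.06188 h⁻¹.
Set 2.637·exp(−k·t) = 0.55 → t = ln(2.637/0.55)/k = 91200 s = 25.33 h.
Distance = v·t = 0.59·91200 = 53810 m = 53.81 km.

53.8 km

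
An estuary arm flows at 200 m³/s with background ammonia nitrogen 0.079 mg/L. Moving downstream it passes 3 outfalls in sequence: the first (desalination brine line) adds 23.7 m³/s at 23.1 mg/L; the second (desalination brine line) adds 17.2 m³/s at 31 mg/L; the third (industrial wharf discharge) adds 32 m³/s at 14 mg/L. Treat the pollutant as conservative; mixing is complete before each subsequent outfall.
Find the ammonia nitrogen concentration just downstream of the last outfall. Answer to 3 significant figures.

Outfall 1: combined Q = 223.7 m³/s; C = (200.0·0.07900 + 23.70·23.10)/223.7 = 2.518 mg/L.
Outfall 2: combined Q = 240.9 m³/s; C = (223.7·2.518 + 17.20·31.00)/240.9 = 4.552 mg/L.
Outfall 3: combined Q = 272.9 m³/s; C = (240.9·4.552 + 32.00·14.00)/272.9 = 5.659 mg/L.

5.66 mg/L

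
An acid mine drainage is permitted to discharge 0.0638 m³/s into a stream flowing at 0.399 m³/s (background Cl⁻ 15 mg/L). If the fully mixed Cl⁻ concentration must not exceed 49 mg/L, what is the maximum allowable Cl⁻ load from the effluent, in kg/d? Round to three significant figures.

Mass balance at the limit: 0.3990·15.00 + 0.06380·Cₑ = 0.4628·49 → Cₑ = 261.6 mg/L.
Load = 0.06380 m³/s × 261.6 g/m³ × 86 400 s/d = 1442 kg/d.

1440 kg/d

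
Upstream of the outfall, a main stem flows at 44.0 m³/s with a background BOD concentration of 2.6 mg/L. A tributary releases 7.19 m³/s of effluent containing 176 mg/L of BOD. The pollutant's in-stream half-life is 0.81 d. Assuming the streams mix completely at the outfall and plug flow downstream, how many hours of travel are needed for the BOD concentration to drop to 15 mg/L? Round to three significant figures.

Mass balance: C = (44.00·2.600 + 7.190·176.0) / 51.19 = 1380/51.19 = 26.96 mg/L.
Half-life 0.81 d → k = ln 2 / 0.81 = 0.8557 d⁻¹.
26.96·exp(−k·t) = 15 → t = ln(26.96/15)/k = 59180 s = 16.44 h.

16.4 h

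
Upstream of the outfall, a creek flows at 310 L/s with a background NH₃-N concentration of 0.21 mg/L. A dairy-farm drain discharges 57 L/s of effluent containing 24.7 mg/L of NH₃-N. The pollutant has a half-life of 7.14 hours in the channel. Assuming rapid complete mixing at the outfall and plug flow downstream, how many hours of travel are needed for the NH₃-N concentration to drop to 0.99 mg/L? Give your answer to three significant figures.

Mass balance: C = (310.0·0.2100 + 57.00·24.70) / 367.0 = 1473/367.0 = 4.014 mg/L.
Half-life 7.14 h → k = ln 2 / 7.14 = 0.09708 h⁻¹ = 2.330 d⁻¹.
4.014·exp(−k·t) = 0.99 → t = ln(4.014/0.99)/k = 51910 s = 14.42 h.

14.4 h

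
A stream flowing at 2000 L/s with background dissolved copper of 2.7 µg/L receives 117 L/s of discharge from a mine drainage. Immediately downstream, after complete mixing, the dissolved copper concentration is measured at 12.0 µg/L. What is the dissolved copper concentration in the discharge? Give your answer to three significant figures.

171 µg/L

Mass balance: 2000·2.700 + 117.0·Cₑ = 2117·12.00
→ Cₑ = (2117·12.00 − 2000·2.700) / 117.0 = 171.0 µg/L.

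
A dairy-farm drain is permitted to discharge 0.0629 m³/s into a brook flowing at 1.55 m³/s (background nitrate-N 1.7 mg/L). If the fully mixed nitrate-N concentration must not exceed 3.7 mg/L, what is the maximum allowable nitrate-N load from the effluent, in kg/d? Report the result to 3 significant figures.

288 kg/d

Mass balance at the limit: 1.550·1.700 + 0.06290·Cₑ = 1.613·3.7 → Cₑ = 52.98 mg/L.
Load = 0.06290 m³/s × 52.98 g/m³ × 86 400 s/d = 287.9 kg/d.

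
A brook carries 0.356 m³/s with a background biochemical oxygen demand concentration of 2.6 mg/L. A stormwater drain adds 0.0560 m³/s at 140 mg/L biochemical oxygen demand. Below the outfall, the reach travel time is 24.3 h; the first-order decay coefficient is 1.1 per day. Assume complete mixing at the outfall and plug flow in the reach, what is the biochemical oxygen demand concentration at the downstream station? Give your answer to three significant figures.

After mixing, C = (0.3560·2.600 + 0.05600·140.0) / 0.4120 = 8.766/0.4120 = 21.28 mg/L.
After decay, C = 21.28 × e^(−kt) = 21.28 × 0.3283 = 6.985 mg/L.

6.99 mg/L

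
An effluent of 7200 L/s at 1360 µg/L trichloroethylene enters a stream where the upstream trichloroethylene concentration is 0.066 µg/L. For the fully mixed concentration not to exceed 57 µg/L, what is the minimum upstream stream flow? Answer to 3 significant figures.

165000 L/s

Set C_mix = 57: (Q·0.06600 + 7200·1360) / (Q + 7200) = 57
→ Q = 7200·(1360 − 57)/(57 − 0.06600) = 164800 L/s.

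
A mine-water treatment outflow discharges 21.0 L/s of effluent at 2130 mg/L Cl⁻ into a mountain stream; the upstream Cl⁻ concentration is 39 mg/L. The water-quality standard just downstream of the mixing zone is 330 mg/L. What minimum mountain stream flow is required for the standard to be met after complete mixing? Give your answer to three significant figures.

Set C_mix = 330: (Q·39.00 + 21.00·2130) / (Q + 21.00) = 330
→ Q = 21.00·(2130 − 330)/(330 − 39.00) = 129.9 L/s.

130 L/s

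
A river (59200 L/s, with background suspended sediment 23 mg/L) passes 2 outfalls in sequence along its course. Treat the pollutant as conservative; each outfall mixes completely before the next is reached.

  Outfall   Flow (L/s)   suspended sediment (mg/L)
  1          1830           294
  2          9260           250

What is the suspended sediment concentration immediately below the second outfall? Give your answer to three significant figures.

60.0 mg/L

Outfall 1: combined Q = 61030 L/s; C = (59200·23.00 + 1830·294.0)/61030 = 31.13 mg/L.
Outfall 2: combined Q = 70290 L/s; C = (61030·31.13 + 9260·250.0)/70290 = 59.96 mg/L.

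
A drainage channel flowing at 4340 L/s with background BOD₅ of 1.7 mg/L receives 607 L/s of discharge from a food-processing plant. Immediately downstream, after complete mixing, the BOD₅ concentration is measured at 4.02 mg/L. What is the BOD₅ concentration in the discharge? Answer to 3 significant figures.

Mass balance: 4340·1.700 + 607.0·Cₑ = 4947·4.020
→ Cₑ = (4947·4.020 − 4340·1.700) / 607.0 = 20.61 mg/L.

20.6 mg/L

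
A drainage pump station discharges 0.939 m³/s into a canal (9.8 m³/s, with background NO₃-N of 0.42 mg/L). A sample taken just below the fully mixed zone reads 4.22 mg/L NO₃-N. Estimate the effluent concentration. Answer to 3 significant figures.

43.9 mg/L

Mass balance: 9.800·0.4200 + 0.9390·Cₑ = 10.74·4.220
→ Cₑ = (10.74·4.220 − 9.800·0.4200) / 0.9390 = 43.88 mg/L.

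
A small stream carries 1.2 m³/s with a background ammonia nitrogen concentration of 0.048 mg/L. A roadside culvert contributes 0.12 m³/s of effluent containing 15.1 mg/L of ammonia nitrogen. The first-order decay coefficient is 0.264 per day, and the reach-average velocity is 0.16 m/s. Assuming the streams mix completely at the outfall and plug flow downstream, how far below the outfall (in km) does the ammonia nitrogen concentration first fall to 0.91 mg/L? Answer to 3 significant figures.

23.2 km

Flow-weighted average: C = (1.200·0.04800 + 0.1200·15.10) / 1.320 = 1.870/1.320 = 1.416 mg/L.
Set 1.416·exp(−k·t) = 0.91 → t = ln(1.416/0.91)/k = 144800 s = 40.22 h.
Distance = v·t = 0.16·144800 = 23170 m = 23.17 km.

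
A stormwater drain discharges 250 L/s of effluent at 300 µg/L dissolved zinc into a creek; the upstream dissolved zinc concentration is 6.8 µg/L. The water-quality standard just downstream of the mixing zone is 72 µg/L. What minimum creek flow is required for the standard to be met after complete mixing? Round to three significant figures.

Set C_mix = 72: (Q·6.800 + 250.0·300.0) / (Q + 250.0) = 72
→ Q = 250.0·(300.0 − 72)/(72 − 6.800) = 874.2 L/s.

874 L/s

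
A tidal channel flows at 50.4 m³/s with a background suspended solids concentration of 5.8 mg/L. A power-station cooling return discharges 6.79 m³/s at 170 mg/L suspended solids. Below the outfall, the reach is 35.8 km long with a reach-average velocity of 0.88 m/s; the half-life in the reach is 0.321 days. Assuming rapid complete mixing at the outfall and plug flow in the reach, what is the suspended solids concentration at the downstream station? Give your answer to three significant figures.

Flow-weighted average: C = (50.40·5.800 + 6.790·170.0) / 57.19 = 1447/57.19 = 25.29 mg/L.
Travel time t = 35.8·1000 / 0.88 = 40680 s = 11.30 h.
Half-life 0.321 d → k = ln 2 / 0.321 = 2.159 d⁻¹.
First-order decay: C = 25.29·exp(−k·t) = 25.29·0.3618 = 9.151 mg/L.

9.15 mg/L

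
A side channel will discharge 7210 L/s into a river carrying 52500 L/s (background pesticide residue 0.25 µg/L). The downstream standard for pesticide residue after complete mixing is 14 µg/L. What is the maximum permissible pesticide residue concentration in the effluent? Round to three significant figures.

At the limit, (Qr·Cr + Qe·Cₑ)/(Qr + Qe) = 14:
Cₑ = (59710·14 − 52500·0.2500) / 7210 = 114.1 µg/L.

114 µg/L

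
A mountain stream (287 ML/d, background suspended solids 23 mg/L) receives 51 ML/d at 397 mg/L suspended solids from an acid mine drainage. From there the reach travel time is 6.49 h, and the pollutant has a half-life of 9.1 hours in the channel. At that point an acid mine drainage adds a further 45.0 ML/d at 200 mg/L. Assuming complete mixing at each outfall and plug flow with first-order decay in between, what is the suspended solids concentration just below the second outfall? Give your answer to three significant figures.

Flow-weighted average: C = (287.0·23.00 + 51.00·397.0) / 338.0 = 26850/338.0 = 79.43 mg/L; combined flow 338.0 ML/d.
Half-life 9.1 h → k = ln 2 / 9.1 = 0.07617 h⁻¹ = 1.828 d⁻¹.
Decay over the reach: 79.43·exp(−kt) = 79.43·0.6100 = 48.45 mg/L.
Second outfall: C = (338.0·48.45 + 45.00·200.0)/383.0 = 66.26 mg/L.

66.3 mg/L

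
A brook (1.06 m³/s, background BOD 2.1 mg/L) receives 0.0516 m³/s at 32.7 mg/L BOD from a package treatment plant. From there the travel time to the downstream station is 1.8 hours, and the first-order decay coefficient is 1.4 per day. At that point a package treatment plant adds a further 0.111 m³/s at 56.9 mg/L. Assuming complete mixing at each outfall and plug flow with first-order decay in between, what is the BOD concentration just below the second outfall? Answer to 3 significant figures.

8.05 mg/L

After mixing, C = (1.060·2.100 + 0.05160·32.70) / 1.112 = 3.913/1.112 = 3.520 mg/L; combined flow 1.112 m³/s.
After decay, C = 3.520 × e^(−kt) = 3.520 × 0.9003 = 3.170 mg/L.
At the second outfall, C = (1.112·3.170 + 0.1110·56.90) / (1.112 + 0.1110) = 8.048 mg/L.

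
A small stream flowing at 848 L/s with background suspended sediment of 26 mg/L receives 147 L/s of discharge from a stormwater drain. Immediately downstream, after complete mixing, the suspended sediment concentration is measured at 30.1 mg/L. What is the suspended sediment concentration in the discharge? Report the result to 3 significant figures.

Mass balance: 848.0·26.00 + 147.0·Cₑ = 995.0·30.10
→ Cₑ = (995.0·30.10 − 848.0·26.00) / 147.0 = 53.75 mg/L.

53.8 mg/L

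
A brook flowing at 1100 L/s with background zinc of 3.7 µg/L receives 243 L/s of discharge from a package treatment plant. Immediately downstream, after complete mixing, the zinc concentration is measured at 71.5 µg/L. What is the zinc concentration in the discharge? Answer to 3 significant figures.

378 µg/L

Mass balance: 1100·3.700 + 243.0·Cₑ = 1343·71.50
→ Cₑ = (1343·71.50 − 1100·3.700) / 243.0 = 378.4 µg/L.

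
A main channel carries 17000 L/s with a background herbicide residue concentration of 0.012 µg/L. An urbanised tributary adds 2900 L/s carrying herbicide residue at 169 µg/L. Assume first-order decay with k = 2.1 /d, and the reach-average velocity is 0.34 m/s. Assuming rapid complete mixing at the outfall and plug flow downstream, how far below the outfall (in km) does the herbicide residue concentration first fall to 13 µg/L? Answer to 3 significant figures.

8.94 km

After mixing, C = (17000·0.01200 + 2900·169.0) / 19900 = 490300/19900 = 24.64 µg/L.
Set 24.64·exp(−k·t) = 13 → t = ln(24.64/13)/k = 26300 s = 7.307 h.
Distance = v·t = 0.34·26300 = 8944 m = 8.944 km.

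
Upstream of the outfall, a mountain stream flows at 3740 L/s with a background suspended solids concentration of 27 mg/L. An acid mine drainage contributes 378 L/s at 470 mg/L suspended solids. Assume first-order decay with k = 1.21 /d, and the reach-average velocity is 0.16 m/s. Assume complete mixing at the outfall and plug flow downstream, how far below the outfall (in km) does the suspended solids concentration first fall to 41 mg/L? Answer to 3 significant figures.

5.72 km

After mixing, C = (3740·27.00 + 378.0·470.0) / 4118 = 278600/4118 = 67.66 mg/L.
Set 67.66·exp(−k·t) = 41 → t = ln(67.66/41)/k = 35770 s = 9.937 h.
Distance = v·t = 0.16·35770 = 5724 m = 5.724 km.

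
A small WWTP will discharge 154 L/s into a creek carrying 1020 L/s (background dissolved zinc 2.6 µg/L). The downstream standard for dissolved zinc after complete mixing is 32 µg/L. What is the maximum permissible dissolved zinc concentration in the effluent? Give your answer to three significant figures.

227 µg/L

At the limit, (Qr·Cr + Qe·Cₑ)/(Qr + Qe) = 32:
Cₑ = (1174·32 − 1020·2.600) / 154.0 = 226.7 µg/L.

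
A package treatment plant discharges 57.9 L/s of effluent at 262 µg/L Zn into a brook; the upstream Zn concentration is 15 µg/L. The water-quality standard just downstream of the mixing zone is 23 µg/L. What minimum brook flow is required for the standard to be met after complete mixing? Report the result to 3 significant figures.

Set C_mix = 23: (Q·15.00 + 57.90·262.0) / (Q + 57.90) = 23
→ Q = 57.90·(262.0 − 23)/(23 − 15.00) = 1730 L/s.

1730 L/s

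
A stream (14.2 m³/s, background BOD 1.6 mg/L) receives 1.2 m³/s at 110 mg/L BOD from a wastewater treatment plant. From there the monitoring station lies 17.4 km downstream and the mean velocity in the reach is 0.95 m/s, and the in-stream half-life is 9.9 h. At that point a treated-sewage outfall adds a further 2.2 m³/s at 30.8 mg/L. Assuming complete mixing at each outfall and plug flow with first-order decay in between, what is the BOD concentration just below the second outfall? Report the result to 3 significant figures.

10.0 mg/L

Mass balance: C = (14.20·1.600 + 1.200·110.0) / 15.40 = 154.7/15.40 = 10.05 mg/L; combined flow 15.40 m³/s.
Travel time t = 17.4·1000 / 0.95 = 18320 s = 5.088 h.
Half-life 9.9 h → k = ln 2 / 9.9 = 0.07001 h⁻¹ = 1.680 d⁻¹.
Applying C = C₀e^(−kt): 10.05 × 0.7003 = 7.036 mg/L.
Second outfall: C = (15.40·7.036 + 2.200·30.80)/17.60 = 10.01 mg/L.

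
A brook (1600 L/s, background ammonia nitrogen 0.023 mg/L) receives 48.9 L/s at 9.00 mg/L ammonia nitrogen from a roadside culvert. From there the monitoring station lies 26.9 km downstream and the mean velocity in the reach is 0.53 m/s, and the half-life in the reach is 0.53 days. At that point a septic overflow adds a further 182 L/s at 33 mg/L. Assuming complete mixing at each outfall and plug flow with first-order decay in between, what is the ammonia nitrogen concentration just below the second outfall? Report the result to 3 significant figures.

3.40 mg/L

Flow-weighted average: C = (1600·0.02300 + 48.90·9.000) / 1649 = 476.9/1649 = 0.2892 mg/L; combined flow 1649 L/s.
Travel time t = 26.9·1000 / 0.53 = 50750 s = 14.10 h.
Half-life 0.53 d → k = ln 2 / 0.53 = 1.308 d⁻¹.
After decay, C = 0.2892 × e^(−kt) = 0.2892 × 0.4638 = 0.1341 mg/L.
Second outfall: C = (1649·0.1341 + 182.0·33.00)/1831 = 3.401 mg/L.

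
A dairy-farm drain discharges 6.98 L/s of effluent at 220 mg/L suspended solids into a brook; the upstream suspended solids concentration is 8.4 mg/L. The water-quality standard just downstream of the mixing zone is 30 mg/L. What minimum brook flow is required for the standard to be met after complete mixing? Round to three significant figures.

61.4 L/s

Set C_mix = 30: (Q·8.400 + 6.980·220.0) / (Q + 6.980) = 30
→ Q = 6.980·(220.0 − 30)/(30 − 8.400) = 61.40 L/s.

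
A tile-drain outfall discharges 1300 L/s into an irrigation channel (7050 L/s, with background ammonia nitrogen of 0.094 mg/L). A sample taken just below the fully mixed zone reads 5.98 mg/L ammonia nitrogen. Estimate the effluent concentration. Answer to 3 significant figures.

Mass balance: 7050·0.09400 + 1300·Cₑ = 8350·5.980
→ Cₑ = (8350·5.980 − 7050·0.09400) / 1300 = 37.90 mg/L.

37.9 mg/L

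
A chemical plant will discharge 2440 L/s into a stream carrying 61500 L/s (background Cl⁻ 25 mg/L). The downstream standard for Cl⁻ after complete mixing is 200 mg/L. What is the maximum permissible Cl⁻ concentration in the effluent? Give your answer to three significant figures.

At the limit, (Qr·Cr + Qe·Cₑ)/(Qr + Qe) = 200:
Cₑ = (63940·200 − 61500·25.00) / 2440 = 4611 mg/L.

4610 mg/L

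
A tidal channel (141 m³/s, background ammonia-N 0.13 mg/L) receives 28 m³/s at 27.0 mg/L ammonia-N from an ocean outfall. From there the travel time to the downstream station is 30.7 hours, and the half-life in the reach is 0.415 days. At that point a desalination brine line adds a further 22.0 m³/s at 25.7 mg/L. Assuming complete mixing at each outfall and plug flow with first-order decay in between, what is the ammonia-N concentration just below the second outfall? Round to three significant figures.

3.44 mg/L

Mixed concentration C = ΣQC/ΣQ = (141.0·0.1300 + 28.00·27.00) / 169.0 = 774.3/169.0 = 4.582 mg/L; combined flow 169.0 m³/s.
Half-life 0.415 d → k = ln 2 / 0.415 = 1.670 d⁻¹.
Decay over the reach: 4.582·exp(−kt) = 4.582·0.1181 = 0.5410 mg/L.
Second outfall: C = (169.0·0.5410 + 22.00·25.70)/191.0 = 3.439 mg/L.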